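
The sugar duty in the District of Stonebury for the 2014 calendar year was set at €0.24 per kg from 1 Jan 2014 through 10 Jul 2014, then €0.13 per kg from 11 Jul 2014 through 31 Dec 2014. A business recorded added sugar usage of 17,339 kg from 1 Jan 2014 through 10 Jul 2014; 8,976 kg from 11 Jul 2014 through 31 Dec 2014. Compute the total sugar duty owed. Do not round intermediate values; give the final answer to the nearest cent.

€5328.24

1 Jan – 10 Jul 2014: 17,339 kg at €0.24/kg → €4161.36
11 Jul – 31 Dec 2014: 8,976 kg at €0.13/kg → €1166.88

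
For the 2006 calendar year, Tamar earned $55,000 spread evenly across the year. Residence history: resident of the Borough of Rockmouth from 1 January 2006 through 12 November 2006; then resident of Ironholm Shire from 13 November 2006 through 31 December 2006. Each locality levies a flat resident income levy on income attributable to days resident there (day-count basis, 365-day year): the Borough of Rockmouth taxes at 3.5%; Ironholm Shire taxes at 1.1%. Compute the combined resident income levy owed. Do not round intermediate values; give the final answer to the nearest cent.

$1,747.79

The Borough of Rockmouth, 1 January – 12 November 2006: 316 days → $55,000 × 3.5% × 316/365 = $1,666.5753
Ironholm Shire, 13 November – 31 December 2006: 49 days → $55,000 × 1.1% × 49/365 = $81.2192
Total = $1,747.7945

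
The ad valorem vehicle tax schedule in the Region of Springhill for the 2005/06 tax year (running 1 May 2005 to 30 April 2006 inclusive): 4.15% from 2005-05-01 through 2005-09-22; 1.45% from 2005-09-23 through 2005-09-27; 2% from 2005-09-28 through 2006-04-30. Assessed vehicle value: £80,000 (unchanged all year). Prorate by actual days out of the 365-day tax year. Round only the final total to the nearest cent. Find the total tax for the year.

£2,277.26

2005-05-01 to 2005-09-22: 145 days at 4.15% → £80,000 × 4.15% × 145/365 = £1,318.9041
2005-09-23 to 2005-09-27: 5 days at 1.45% → £80,000 × 1.45% × 5/365 = £15.8904
2005-09-28 to 2006-04-30: 215 days at 2% → £80,000 × 2% × 215/365 = £942.4658
Total = £2,277.2603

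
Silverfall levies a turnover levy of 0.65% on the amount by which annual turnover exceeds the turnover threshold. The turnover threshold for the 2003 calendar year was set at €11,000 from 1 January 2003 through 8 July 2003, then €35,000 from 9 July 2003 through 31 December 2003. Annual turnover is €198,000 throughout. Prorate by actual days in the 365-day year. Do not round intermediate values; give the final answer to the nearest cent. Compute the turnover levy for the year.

€1,140.28

1 January – 8 July 2003: 189 days, exemption €11,000 → (€198,000 − €11,000) × 0.65% × 189/365 = €629.3959
9 July – 31 December 2003: 176 days, exemption €35,000 → (€198,000 − €35,000) × 0.65% × 176/365 = €510.8822
Total = €1,140.2781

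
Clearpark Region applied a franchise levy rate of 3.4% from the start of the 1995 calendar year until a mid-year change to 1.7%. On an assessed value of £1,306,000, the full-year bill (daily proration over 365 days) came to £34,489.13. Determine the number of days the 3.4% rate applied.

202 days

Let d = days at the first rate; then 365 − d days at the second rate.
£1,306,000 × [3.4%·d + 1.7%·(365−d)] / 365 = £34,489.13
Solving gives d = 202, so the new rate took effect on 22 July 1995.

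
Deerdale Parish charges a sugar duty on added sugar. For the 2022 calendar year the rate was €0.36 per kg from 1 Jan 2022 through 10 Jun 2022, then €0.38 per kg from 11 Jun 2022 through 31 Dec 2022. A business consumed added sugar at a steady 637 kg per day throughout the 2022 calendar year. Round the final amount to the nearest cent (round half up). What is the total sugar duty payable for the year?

1 Jan – 10 Jun 2022: 161 days × 637 kg/day = 102,557 kg at €0.36/kg → €36920.52
11 Jun – 31 Dec 2022: 204 days × 637 kg/day = 129,948 kg at €0.38/kg → €49380.24

€86300.76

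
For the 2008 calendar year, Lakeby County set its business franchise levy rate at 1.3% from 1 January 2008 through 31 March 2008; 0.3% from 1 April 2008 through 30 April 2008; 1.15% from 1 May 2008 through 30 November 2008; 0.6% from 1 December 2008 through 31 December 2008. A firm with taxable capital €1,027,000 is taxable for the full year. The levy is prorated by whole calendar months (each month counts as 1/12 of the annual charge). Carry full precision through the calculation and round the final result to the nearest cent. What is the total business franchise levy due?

€10,997.46

1 January – 31 March 2008: 3 months at 1.3% → €1,027,000 × 1.3% × 3/12 = €3,337.7500
1 April – 30 April 2008: 1 month at 0.3% → €1,027,000 × 0.3% × 1/12 = €256.7500
1 May – 30 November 2008: 7 months at 1.15% → €1,027,000 × 1.15% × 7/12 = €6,889.4583
1 December – 31 December 2008: 1 month at 0.6% → €1,027,000 × 0.6% × 1/12 = €513.5000
Total = €10,997.4583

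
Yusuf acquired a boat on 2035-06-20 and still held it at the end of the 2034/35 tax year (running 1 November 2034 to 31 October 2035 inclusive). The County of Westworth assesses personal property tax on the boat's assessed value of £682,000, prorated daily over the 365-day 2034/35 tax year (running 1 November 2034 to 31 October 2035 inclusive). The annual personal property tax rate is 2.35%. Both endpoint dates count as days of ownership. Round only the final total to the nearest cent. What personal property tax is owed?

£5,883.88

Days held (2035-06-20 to 2035-10-31): 134 out of 365
Tax = £682,000 × 2.35% × 134/365 = £5,883.8849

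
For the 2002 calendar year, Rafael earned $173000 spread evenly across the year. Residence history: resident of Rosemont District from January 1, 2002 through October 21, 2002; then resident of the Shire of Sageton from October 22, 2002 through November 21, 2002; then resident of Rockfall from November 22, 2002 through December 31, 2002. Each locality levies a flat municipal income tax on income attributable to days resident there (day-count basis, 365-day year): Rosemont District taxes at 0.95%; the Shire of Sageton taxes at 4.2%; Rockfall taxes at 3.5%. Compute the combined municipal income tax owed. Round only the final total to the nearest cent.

Rosemont District, January 1 – October 21, 2002: 294 days → $173000 × 0.95% × 294/365 = $1323.8055
The Shire of Sageton, October 22 – November 21, 2002: 31 days → $173000 × 4.2% × 31/365 = $617.1123
Rockfall, November 22 – December 31, 2002: 40 days → $173000 × 3.5% × 40/365 = $663.5616
Total = $2604.4795

$2604.48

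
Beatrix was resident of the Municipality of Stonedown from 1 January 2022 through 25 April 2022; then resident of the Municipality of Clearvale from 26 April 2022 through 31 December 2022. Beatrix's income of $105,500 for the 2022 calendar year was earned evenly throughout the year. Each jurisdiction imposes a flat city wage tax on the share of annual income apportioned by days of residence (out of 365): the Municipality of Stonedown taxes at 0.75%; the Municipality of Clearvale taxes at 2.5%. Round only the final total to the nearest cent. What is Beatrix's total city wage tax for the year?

The Municipality of Stonedown, 1 January – 25 April 2022: 115 days → $105,500 × 0.75% × 115/365 = $249.2979
The Municipality of Clearvale, 26 April – 31 December 2022: 250 days → $105,500 × 2.5% × 250/365 = $1,806.5068
Total = $2,055.8048

$2,055.80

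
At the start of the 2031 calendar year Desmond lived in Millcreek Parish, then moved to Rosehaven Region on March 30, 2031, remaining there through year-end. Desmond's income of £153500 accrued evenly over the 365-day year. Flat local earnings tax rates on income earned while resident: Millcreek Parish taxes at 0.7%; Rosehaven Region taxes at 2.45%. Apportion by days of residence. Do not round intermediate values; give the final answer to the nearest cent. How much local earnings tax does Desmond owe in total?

£3113.11

Millcreek Parish, January 1 – March 29, 2031: 88 days → £153500 × 0.7% × 88/365 = £259.0575
Rosehaven Region, March 30 – December 31, 2031: 277 days → £153500 × 2.45% × 277/365 = £2854.0486
Total = £3113.1062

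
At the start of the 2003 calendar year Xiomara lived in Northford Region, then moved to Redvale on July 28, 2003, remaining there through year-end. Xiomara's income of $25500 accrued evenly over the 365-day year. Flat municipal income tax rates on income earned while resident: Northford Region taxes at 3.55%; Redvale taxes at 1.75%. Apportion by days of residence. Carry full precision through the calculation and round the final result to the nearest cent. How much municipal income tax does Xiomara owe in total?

Northford Region, January 1 – July 27, 2003: 208 days → $25500 × 3.55% × 208/365 = $515.8685
Redvale, July 28 – December 31, 2003: 157 days → $25500 × 1.75% × 157/365 = $191.9486
Total = $707.8171

$707.82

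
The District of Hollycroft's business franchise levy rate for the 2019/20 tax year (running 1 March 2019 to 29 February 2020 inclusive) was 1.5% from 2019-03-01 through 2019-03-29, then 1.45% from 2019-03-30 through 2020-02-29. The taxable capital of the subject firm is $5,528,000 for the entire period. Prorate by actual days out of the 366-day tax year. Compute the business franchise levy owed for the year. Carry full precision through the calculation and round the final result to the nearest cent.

$80,375.01

2019-03-01 to 2019-03-29: 29 days at 1.5% → $5,528,000 × 1.5% × 29/366 = $6,570.1639
2019-03-30 to 2020-02-29: 337 days at 1.45% → $5,528,000 × 1.45% × 337/366 = $73,804.8415
Total = $80,375.0055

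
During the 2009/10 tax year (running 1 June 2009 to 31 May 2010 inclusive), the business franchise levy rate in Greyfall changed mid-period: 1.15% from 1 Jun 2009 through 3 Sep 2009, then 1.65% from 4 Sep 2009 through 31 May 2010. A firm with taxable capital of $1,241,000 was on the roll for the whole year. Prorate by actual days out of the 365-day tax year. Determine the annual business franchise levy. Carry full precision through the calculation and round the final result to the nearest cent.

1 Jun – 3 Sep 2009: 95 days at 1.15% → $1,241,000 × 1.15% × 95/365 = $3,714.5000
4 Sep 2009 – 31 May 2010: 270 days at 1.65% → $1,241,000 × 1.65% × 270/365 = $15,147.0000
Total = $18,861.5000

$18,861.50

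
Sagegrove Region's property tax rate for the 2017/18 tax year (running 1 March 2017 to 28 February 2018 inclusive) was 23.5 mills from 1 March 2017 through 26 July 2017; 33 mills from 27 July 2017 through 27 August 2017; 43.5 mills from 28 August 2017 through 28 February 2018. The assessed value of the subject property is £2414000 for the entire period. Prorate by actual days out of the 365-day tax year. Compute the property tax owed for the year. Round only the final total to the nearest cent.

£83210.25

1 March – 26 July 2017: 148 days at 23.5 mills → £2414000 × 2.35% × 148/365 = £23002.4438
27 July – 27 August 2017: 32 days at 33 mills → £2414000 × 3.3% × 32/365 = £6984.0658
28 August 2017 – 28 February 2018: 185 days at 43.5 mills → £2414000 × 4.35% × 185/365 = £53223.7397
Total = £83210.2493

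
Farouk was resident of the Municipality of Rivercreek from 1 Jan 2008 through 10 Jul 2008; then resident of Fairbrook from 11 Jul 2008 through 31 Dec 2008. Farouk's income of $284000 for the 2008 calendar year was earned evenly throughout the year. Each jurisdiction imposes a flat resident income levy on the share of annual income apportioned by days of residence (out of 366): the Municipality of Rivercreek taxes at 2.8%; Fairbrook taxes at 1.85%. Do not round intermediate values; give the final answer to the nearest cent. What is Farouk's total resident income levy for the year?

$6669.34

The Municipality of Rivercreek, 1 Jan – 10 Jul 2008: 192 days → $284000 × 2.8% × 192/366 = $4171.5410
Fairbrook, 11 Jul – 31 Dec 2008: 174 days → $284000 × 1.85% × 174/366 = $2497.8033
Total = $6669.3443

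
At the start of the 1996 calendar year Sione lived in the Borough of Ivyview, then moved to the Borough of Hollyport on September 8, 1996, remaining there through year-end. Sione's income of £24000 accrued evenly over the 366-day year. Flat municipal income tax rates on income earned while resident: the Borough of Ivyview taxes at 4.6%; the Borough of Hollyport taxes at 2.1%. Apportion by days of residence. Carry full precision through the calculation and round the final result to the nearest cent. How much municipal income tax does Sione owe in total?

£915.48

The Borough of Ivyview, January 1 – September 7, 1996: 251 days → £24000 × 4.6% × 251/366 = £757.1148
The Borough of Hollyport, September 8 – December 31, 1996: 115 days → £24000 × 2.1% × 115/366 = £158.3607
Total = £915.4754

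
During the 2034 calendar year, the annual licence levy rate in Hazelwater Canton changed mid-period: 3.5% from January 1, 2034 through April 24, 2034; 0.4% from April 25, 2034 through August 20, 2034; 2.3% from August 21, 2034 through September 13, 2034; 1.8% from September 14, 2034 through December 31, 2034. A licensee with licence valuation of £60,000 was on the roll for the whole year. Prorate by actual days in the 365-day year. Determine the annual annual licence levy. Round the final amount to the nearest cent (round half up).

£1,146.74

January 1 – April 24, 2034: 114 days at 3.5% → £60,000 × 3.5% × 114/365 = £655.8904
April 25 – August 20, 2034: 118 days at 0.4% → £60,000 × 0.4% × 118/365 = £77.5890
August 21 – September 13, 2034: 24 days at 2.3% → £60,000 × 2.3% × 24/365 = £90.7397
September 14 – December 31, 2034: 109 days at 1.8% → £60,000 × 1.8% × 109/365 = £322.5205
Total = £1,146.7397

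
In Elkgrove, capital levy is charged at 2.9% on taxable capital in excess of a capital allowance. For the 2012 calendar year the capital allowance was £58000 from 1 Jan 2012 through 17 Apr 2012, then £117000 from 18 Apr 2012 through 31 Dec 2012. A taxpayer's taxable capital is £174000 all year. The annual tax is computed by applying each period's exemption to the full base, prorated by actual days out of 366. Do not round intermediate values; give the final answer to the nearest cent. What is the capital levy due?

1 Jan – 17 Apr 2012: 108 days, exemption £58000 → (£174000 − £58000) × 2.9% × 108/366 = £992.6557
18 Apr – 31 Dec 2012: 258 days, exemption £117000 → (£174000 − £117000) × 2.9% × 258/366 = £1165.2295
Total = £2157.8852

£2157.89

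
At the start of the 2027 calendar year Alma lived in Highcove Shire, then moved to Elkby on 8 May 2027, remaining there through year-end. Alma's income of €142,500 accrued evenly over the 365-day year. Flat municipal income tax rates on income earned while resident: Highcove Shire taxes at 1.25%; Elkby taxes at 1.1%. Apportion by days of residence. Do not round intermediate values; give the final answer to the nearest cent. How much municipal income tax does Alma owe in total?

Highcove Shire, 1 January – 7 May 2027: 127 days → €142,500 × 1.25% × 127/365 = €619.7774
Elkby, 8 May – 31 December 2027: 238 days → €142,500 × 1.1% × 238/365 = €1,022.0959
Total = €1,641.8733

€1,641.87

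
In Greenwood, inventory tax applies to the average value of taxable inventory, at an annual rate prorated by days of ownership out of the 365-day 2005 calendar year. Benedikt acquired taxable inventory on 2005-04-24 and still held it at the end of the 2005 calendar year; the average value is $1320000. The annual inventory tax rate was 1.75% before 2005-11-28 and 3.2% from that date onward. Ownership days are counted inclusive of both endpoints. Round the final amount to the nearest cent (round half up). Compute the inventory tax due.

$17731.40

2005-04-24 to 2005-11-27: 218 days at 1.75% → $1320000 × 1.75% × 218/365 = $13796.7123
2005-11-28 to 2005-12-31: 34 days at 3.2% → $1320000 × 3.2% × 34/365 = $3934.6849
Total = $17731.3973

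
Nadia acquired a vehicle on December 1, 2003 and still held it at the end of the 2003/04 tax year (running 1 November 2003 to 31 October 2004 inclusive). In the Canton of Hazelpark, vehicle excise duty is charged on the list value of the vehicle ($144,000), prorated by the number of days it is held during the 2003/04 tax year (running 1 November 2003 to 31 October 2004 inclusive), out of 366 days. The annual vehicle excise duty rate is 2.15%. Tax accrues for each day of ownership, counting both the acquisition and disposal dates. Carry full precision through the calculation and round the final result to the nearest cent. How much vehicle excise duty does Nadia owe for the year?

$2,842.23

Days held (December 1, 2003 – October 31, 2004): 336 out of 366
Tax = $144,000 × 2.15% × 336/366 = $2,842.2295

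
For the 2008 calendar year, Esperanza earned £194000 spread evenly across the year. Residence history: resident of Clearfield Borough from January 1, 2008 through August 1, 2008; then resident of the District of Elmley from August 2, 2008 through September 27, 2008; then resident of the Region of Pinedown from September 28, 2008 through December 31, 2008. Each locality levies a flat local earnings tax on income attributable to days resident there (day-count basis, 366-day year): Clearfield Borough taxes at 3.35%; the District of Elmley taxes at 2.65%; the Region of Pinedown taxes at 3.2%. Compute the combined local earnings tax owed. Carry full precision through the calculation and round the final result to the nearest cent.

£6211.98

Clearfield Borough, January 1 – August 1, 2008: 214 days → £194000 × 3.35% × 214/366 = £3799.9617
The District of Elmley, August 2 – September 27, 2008: 57 days → £194000 × 2.65% × 57/366 = £800.6475
The Region of Pinedown, September 28 – December 31, 2008: 95 days → £194000 × 3.2% × 95/366 = £1611.3661
Total = £6211.9754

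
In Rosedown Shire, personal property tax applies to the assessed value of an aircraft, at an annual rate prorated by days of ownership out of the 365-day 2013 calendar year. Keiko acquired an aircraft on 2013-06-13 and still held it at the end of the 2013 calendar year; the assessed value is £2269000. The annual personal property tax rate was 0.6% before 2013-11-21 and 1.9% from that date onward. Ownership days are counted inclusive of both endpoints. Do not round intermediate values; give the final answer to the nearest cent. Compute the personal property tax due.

2013-06-13 to 2013-11-20: 161 days at 0.6% → £2269000 × 0.6% × 161/365 = £6005.0795
2013-11-21 to 2013-12-31: 41 days at 1.9% → £2269000 × 1.9% × 41/365 = £4842.6055
Total = £10847.6849

£10847.68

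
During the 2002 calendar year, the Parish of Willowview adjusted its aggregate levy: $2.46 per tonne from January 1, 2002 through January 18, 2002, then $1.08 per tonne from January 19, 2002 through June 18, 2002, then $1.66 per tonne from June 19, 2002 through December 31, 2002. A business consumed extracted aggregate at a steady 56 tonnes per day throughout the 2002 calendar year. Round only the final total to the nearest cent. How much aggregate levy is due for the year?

$29832.32

January 1 – January 18, 2002: 18 days × 56 tonnes/day = 1,008 tonnes at $2.46/tonne → $2479.68
January 19 – June 18, 2002: 151 days × 56 tonnes/day = 8,456 tonnes at $1.08/tonne → $9132.48
June 19 – December 31, 2002: 196 days × 56 tonnes/day = 10,976 tonnes at $1.66/tonne → $18220.16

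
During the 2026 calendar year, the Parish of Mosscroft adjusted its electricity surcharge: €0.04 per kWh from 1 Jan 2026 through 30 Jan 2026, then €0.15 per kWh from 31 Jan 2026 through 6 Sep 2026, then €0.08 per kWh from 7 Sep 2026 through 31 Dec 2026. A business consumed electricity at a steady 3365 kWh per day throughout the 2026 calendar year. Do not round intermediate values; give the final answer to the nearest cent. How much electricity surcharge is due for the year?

1 Jan – 30 Jan 2026: 30 days × 3365 kWh/day = 100,950 kWh at €0.04/kWh → €4,038.00
31 Jan – 6 Sep 2026: 219 days × 3365 kWh/day = 736,935 kWh at €0.15/kWh → €110,540.25
7 Sep – 31 Dec 2026: 116 days × 3365 kWh/day = 390,340 kWh at €0.08/kWh → €31,227.20

€145,805.45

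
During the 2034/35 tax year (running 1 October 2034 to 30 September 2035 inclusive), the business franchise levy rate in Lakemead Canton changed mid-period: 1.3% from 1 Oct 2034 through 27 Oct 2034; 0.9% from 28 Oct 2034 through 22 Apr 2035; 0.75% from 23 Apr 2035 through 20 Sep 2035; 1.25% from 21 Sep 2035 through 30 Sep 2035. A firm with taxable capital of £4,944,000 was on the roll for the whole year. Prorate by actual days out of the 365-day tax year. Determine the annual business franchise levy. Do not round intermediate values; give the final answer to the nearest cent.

£43,364.98

1 Oct – 27 Oct 2034: 27 days at 1.3% → £4,944,000 × 1.3% × 27/365 = £4,754.3671
28 Oct 2034 – 22 Apr 2035: 177 days at 0.9% → £4,944,000 × 0.9% × 177/365 = £21,577.5123
23 Apr – 20 Sep 2035: 151 days at 0.75% → £4,944,000 × 0.75% × 151/365 = £15,339.9452
21 Sep – 30 Sep 2035: 10 days at 1.25% → £4,944,000 × 1.25% × 10/365 = £1,693.1507
Total = £43,364.9753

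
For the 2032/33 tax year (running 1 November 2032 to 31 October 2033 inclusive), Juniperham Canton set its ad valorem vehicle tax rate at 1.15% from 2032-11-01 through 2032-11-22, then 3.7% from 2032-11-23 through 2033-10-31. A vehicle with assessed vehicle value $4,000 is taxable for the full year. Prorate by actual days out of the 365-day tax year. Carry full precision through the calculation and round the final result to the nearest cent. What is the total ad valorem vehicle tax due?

2032-11-01 to 2032-11-22: 22 days at 1.15% → $4,000 × 1.15% × 22/365 = $2.7726
2032-11-23 to 2033-10-31: 343 days at 3.7% → $4,000 × 3.7% × 343/365 = $139.0795
Total = $141.8521

$141.85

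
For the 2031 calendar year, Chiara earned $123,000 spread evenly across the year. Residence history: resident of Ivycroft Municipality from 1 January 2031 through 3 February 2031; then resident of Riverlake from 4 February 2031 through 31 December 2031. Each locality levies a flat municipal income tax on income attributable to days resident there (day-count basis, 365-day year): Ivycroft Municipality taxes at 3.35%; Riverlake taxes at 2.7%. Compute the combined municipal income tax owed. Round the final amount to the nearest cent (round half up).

$3,395.47

Ivycroft Municipality, 1 January – 3 February 2031: 34 days → $123,000 × 3.35% × 34/365 = $383.8274
Riverlake, 4 February – 31 December 2031: 331 days → $123,000 × 2.7% × 331/365 = $3,011.6466
Total = $3,395.4740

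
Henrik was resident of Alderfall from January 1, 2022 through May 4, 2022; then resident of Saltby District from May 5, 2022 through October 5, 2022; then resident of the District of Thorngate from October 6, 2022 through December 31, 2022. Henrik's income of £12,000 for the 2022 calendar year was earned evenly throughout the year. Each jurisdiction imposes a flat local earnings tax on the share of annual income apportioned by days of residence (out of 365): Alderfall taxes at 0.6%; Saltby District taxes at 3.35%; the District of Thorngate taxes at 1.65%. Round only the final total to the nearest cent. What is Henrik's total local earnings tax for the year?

Alderfall, January 1 – May 4, 2022: 124 days → £12,000 × 0.6% × 124/365 = £24.4603
Saltby District, May 5 – October 5, 2022: 154 days → £12,000 × 3.35% × 154/365 = £169.6110
The District of Thorngate, October 6 – December 31, 2022: 87 days → £12,000 × 1.65% × 87/365 = £47.1945
Total = £241.2658

£241.27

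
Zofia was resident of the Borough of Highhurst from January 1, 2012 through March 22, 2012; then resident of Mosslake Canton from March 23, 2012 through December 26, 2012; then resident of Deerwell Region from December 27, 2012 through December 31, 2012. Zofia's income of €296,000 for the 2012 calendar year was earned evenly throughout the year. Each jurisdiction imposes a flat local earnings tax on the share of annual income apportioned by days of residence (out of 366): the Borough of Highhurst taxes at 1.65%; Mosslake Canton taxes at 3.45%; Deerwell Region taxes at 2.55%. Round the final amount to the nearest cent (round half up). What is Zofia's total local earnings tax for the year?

The Borough of Highhurst, January 1 – March 22, 2012: 82 days → €296,000 × 1.65% × 82/366 = €1,094.2295
Mosslake Canton, March 23 – December 26, 2012: 279 days → €296,000 × 3.45% × 279/366 = €7,784.5574
Deerwell Region, December 27 – December 31, 2012: 5 days → €296,000 × 2.55% × 5/366 = €103.1148
Total = €8,981.9016

€8,981.90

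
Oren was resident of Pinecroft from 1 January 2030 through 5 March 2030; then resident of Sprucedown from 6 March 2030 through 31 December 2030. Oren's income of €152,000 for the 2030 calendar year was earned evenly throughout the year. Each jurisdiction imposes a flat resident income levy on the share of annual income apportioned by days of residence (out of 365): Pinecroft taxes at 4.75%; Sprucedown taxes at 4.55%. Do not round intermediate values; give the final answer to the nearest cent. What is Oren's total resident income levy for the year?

Pinecroft, 1 January – 5 March 2030: 64 days → €152,000 × 4.75% × 64/365 = €1,265.9726
Sprucedown, 6 March – 31 December 2030: 301 days → €152,000 × 4.55% × 301/365 = €5,703.3315
Total = €6,969.3041

€6,969.30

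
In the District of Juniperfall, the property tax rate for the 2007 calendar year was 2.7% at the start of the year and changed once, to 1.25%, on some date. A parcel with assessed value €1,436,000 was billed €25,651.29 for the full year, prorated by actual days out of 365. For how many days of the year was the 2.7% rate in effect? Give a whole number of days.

Let d = days at the first rate; then 365 − d days at the second rate.
€1,436,000 × [2.7%·d + 1.25%·(365−d)] / 365 = €25,651.29
Solving gives d = 135, so the new rate took effect on 16 May 2007.

135 days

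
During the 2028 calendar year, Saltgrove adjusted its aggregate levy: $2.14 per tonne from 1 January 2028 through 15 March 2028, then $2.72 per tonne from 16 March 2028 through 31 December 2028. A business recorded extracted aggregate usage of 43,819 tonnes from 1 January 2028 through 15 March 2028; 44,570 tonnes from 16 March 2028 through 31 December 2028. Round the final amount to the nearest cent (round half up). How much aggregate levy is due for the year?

1 January – 15 March 2028: 43,819 tonnes at $2.14/tonne → $93772.66
16 March – 31 December 2028: 44,570 tonnes at $2.72/tonne → $121230.40

$215003.06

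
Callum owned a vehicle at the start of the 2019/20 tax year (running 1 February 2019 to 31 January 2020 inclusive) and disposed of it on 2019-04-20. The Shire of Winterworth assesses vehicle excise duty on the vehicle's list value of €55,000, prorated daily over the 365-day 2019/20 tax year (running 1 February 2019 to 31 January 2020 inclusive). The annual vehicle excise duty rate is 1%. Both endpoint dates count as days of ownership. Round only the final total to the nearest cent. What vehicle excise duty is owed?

Days held (2019-02-01 to 2019-04-20): 79 out of 365
Tax = €55,000 × 1% × 79/365 = €119.0411

€119.04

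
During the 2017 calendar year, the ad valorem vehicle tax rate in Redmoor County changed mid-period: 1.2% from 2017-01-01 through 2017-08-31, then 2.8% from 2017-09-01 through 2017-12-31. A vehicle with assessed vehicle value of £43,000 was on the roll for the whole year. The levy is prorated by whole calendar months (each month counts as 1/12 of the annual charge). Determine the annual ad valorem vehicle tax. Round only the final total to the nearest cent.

£745.33

2017-01-01 to 2017-08-31: 8 months at 1.2% → £43,000 × 1.2% × 8/12 = £344.0000
2017-09-01 to 2017-12-31: 4 months at 2.8% → £43,000 × 2.8% × 4/12 = £401.3333
Total = £745.3333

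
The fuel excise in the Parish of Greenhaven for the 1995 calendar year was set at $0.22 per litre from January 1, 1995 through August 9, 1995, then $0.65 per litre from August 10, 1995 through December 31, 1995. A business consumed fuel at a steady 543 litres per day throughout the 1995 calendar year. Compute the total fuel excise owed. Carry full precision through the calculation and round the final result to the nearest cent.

$77,225.46

January 1 – August 9, 1995: 221 days × 543 litres/day = 120,003 litres at $0.22/litre → $26,400.66
August 10 – December 31, 1995: 144 days × 543 litres/day = 78,192 litres at $0.65/litre → $50,824.80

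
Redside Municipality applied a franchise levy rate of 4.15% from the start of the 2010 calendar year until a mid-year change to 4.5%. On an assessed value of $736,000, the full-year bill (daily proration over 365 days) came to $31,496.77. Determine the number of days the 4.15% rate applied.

230 days

Let d = days at the first rate; then 365 − d days at the second rate.
$736,000 × [4.15%·d + 4.5%·(365−d)] / 365 = $31,496.77
Solving gives d = 230, so the new rate took effect on 19 August 2010.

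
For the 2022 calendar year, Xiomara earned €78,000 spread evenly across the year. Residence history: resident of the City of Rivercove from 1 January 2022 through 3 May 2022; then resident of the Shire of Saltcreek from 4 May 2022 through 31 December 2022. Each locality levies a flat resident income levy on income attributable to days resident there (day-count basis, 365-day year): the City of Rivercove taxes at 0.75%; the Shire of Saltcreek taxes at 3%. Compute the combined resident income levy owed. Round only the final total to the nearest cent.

The City of Rivercove, 1 January – 3 May 2022: 123 days → €78,000 × 0.75% × 123/365 = €197.1370
The Shire of Saltcreek, 4 May – 31 December 2022: 242 days → €78,000 × 3% × 242/365 = €1,551.4521
Total = €1,748.5890

€1,748.59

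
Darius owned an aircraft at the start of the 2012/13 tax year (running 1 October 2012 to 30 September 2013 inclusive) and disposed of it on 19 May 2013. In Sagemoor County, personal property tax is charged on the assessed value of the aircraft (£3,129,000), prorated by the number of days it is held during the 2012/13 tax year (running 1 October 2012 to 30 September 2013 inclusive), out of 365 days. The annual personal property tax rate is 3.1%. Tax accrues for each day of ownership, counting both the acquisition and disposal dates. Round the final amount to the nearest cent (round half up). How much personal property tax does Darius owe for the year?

Days held (1 Oct 2012 – 19 May 2013): 231 out of 365
Tax = £3,129,000 × 3.1% × 231/365 = £61,388.4082

£61,388.41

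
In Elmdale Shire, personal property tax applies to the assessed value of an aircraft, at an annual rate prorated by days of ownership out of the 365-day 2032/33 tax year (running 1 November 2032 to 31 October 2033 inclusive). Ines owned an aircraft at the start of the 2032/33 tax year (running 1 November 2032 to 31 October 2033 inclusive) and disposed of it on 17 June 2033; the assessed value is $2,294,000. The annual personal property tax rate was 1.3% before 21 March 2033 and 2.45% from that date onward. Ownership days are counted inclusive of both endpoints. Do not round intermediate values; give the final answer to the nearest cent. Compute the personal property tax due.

1 November 2032 – 20 March 2033: 140 days at 1.3% → $2,294,000 × 1.3% × 140/365 = $11,438.5753
21 March – 17 June 2033: 89 days at 2.45% → $2,294,000 × 2.45% × 89/365 = $13,704.2932
Total = $25,142.8685

$25,142.87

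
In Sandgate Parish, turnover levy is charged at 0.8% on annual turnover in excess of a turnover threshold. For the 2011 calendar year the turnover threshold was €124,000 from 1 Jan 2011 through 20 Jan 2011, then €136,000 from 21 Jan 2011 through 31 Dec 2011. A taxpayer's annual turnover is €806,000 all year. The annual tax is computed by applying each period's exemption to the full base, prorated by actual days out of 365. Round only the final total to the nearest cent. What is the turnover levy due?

€5,365.26

1 Jan – 20 Jan 2011: 20 days, exemption €124,000 → (€806,000 − €124,000) × 0.8% × 20/365 = €298.9589
21 Jan – 31 Dec 2011: 345 days, exemption €136,000 → (€806,000 − €136,000) × 0.8% × 345/365 = €5,066.3014
Total = €5,365.2603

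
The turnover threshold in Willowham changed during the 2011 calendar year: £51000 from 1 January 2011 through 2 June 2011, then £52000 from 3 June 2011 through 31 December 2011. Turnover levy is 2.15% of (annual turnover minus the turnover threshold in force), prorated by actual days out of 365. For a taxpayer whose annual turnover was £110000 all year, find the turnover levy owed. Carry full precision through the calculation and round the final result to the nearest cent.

£1256.01

1 January – 2 June 2011: 153 days, exemption £51000 → (£110000 − £51000) × 2.15% × 153/365 = £531.7274
3 June – 31 December 2011: 212 days, exemption £52000 → (£110000 − £52000) × 2.15% × 212/365 = £724.2849
Total = £1256.0123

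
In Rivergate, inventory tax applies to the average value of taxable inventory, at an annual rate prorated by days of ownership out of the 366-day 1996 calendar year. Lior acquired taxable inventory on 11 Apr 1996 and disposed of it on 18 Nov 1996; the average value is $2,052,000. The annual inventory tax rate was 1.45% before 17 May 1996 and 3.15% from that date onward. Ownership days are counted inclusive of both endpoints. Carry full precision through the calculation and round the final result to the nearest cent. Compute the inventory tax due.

11 Apr – 16 May 1996: 36 days at 1.45% → $2,052,000 × 1.45% × 36/366 = $2,926.6230
17 May – 18 Nov 1996: 186 days at 3.15% → $2,052,000 × 3.15% × 186/366 = $32,848.8197
Total = $35,775.4426

$35,775.44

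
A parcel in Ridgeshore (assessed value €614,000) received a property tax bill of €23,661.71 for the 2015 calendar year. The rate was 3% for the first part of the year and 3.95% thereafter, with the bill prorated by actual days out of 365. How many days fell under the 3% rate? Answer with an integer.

37 days

Let d = days at the first rate; then 365 − d days at the second rate.
€614,000 × [3%·d + 3.95%·(365−d)] / 365 = €23,661.71
Solving gives d = 37, so the new rate took effect on 7 February 2015.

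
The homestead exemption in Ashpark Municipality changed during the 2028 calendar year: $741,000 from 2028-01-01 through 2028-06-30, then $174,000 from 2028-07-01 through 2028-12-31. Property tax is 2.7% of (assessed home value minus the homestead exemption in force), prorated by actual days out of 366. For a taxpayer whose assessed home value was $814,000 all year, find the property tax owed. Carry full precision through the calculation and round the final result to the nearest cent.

$9,667.33

2028-01-01 to 2028-06-30: 182 days, exemption $741,000 → ($814,000 − $741,000) × 2.7% × 182/366 = $980.1148
2028-07-01 to 2028-12-31: 184 days, exemption $174,000 → ($814,000 − $174,000) × 2.7% × 184/366 = $8,687.2131
Total = $9,667.3279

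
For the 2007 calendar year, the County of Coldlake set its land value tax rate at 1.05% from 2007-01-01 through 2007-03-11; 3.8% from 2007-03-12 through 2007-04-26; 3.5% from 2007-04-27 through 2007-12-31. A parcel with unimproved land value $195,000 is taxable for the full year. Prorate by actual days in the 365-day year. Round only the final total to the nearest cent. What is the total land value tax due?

2007-01-01 to 2007-03-11: 70 days at 1.05% → $195,000 × 1.05% × 70/365 = $392.6712
2007-03-12 to 2007-04-26: 46 days at 3.8% → $195,000 × 3.8% × 46/365 = $933.8630
2007-04-27 to 2007-12-31: 249 days at 3.5% → $195,000 × 3.5% × 249/365 = $4,655.9589
Total = $5,982.4932

$5,982.49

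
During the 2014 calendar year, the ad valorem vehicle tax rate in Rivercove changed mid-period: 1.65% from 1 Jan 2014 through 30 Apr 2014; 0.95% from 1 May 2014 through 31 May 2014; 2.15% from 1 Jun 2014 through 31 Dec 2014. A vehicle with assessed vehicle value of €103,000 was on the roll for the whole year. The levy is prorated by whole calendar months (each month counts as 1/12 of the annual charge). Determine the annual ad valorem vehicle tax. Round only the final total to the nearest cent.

1 Jan – 30 Apr 2014: 4 months at 1.65% → €103,000 × 1.65% × 4/12 = €566.5000
1 May – 31 May 2014: 1 month at 0.95% → €103,000 × 0.95% × 1/12 = €81.5417
1 Jun – 31 Dec 2014: 7 months at 2.15% → €103,000 × 2.15% × 7/12 = €1,291.7917
Total = €1,939.8333

€1,939.83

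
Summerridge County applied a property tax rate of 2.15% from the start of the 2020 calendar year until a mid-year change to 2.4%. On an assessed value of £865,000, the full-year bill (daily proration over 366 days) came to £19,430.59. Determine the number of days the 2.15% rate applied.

225 days

Let d = days at the first rate; then 366 − d days at the second rate.
£865,000 × [2.15%·d + 2.4%·(366−d)] / 366 = £19,430.59
Solving gives d = 225, so the new rate took effect on 13 Aug 2020.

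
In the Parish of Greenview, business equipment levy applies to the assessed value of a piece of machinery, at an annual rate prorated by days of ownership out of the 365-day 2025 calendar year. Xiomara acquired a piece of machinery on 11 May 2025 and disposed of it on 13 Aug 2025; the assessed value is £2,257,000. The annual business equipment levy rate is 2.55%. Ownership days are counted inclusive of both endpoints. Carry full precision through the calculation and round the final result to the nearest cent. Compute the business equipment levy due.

Days held (11 May – 13 Aug 2025): 95 out of 365
Tax = £2,257,000 × 2.55% × 95/365 = £14,979.6781

£14,979.68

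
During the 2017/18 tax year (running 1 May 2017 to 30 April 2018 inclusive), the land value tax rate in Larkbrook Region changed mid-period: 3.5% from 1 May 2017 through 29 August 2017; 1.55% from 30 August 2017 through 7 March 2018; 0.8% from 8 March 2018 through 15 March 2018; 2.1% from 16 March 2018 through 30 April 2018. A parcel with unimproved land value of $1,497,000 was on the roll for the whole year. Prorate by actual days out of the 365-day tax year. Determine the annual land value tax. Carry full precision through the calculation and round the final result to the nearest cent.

$33,672.25

1 May – 29 August 2017: 121 days at 3.5% → $1,497,000 × 3.5% × 121/365 = $17,369.3014
30 August 2017 – 7 March 2018: 190 days at 1.55% → $1,497,000 × 1.55% × 190/365 = $12,078.5342
8 March – 15 March 2018: 8 days at 0.8% → $1,497,000 × 0.8% × 8/365 = $262.4877
16 March – 30 April 2018: 46 days at 2.1% → $1,497,000 × 2.1% × 46/365 = $3,961.9233
Total = $33,672.2466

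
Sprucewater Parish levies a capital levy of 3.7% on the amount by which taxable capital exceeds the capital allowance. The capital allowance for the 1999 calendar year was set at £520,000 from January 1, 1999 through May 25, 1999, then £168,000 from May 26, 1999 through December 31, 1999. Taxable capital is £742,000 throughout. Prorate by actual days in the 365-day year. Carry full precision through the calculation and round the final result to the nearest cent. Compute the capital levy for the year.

£16,064.08

January 1 – May 25, 1999: 145 days, exemption £520,000 → (£742,000 − £520,000) × 3.7% × 145/365 = £3,263.0959
May 26 – December 31, 1999: 220 days, exemption £168,000 → (£742,000 − £168,000) × 3.7% × 220/365 = £12,800.9863
Total = £16,064.0822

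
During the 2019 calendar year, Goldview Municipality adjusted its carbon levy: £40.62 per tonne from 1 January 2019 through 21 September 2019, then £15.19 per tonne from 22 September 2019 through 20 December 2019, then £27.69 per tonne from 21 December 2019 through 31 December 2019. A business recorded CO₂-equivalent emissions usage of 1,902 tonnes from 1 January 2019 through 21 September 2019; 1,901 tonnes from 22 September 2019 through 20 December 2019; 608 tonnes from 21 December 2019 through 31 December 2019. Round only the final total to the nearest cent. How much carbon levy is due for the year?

1 January – 21 September 2019: 1,902 tonnes at £40.62/tonne → £77,259.24
22 September – 20 December 2019: 1,901 tonnes at £15.19/tonne → £28,876.19
21 December – 31 December 2019: 608 tonnes at £27.69/tonne → £16,835.52

£122,970.95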